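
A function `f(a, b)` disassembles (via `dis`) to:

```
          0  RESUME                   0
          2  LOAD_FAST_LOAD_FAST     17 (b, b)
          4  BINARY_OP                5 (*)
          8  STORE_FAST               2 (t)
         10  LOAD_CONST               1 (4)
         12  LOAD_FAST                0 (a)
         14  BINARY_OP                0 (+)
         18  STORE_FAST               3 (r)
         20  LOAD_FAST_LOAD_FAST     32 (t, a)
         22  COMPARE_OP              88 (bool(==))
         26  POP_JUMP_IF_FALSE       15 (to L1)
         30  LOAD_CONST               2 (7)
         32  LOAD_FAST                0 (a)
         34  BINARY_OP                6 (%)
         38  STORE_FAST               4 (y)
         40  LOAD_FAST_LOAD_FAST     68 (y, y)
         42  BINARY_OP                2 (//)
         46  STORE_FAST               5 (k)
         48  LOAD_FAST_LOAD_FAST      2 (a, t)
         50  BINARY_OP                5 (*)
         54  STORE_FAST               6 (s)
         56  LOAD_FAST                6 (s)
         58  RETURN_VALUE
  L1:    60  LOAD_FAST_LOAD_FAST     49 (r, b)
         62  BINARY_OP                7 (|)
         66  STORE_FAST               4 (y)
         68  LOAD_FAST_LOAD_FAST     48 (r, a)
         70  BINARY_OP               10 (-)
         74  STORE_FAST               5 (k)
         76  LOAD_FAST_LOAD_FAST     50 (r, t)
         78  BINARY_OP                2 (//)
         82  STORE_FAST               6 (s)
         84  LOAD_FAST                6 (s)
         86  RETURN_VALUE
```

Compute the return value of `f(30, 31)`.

0

LOAD_FAST_LOAD_FAST b,b → push 31,31. Stack: [31, 31]
BINARY_OP * → 31 * 31 = 961. Stack: [961]
STORE_FAST t → t=961. Stack: []
LOAD_CONST → push 4. Stack: [4]
LOAD_FAST a → push 30. Stack: [4, 30]
BINARY_OP + → 4 + 30 = 34. Stack: [34]
STORE_FAST r → r=34. Stack: []
LOAD_FAST_LOAD_FAST t,a → push 961,30. Stack: [961, 30]
COMPARE_OP bool(==) → 961 vs 30 = False. Stack: [False]
POP_JUMP_IF_FALSE → pop False; jump. Stack: []
LOAD_FAST_LOAD_FAST r,b → push 34,31. Stack: [34, 31]
BINARY_OP | → 34 | 31 = 63. Stack: [63]
STORE_FAST y → y=63. Stack: []
LOAD_FAST_LOAD_FAST r,a → push 34,30. Stack: [34, 30]
BINARY_OP - → 34 - 30 = 4. Stack: [4]
STORE_FAST k → k=4. Stack: []
LOAD_FAST_LOAD_FAST r,t → push 34,961. Stack: [34, 961]
BINARY_OP // → 34 // 961 = 0. Stack: [0]
STORE_FAST s → s=0. Stack: []
LOAD_FAST s → push 0. Stack: [0]
RETURN_VALUE → return 0.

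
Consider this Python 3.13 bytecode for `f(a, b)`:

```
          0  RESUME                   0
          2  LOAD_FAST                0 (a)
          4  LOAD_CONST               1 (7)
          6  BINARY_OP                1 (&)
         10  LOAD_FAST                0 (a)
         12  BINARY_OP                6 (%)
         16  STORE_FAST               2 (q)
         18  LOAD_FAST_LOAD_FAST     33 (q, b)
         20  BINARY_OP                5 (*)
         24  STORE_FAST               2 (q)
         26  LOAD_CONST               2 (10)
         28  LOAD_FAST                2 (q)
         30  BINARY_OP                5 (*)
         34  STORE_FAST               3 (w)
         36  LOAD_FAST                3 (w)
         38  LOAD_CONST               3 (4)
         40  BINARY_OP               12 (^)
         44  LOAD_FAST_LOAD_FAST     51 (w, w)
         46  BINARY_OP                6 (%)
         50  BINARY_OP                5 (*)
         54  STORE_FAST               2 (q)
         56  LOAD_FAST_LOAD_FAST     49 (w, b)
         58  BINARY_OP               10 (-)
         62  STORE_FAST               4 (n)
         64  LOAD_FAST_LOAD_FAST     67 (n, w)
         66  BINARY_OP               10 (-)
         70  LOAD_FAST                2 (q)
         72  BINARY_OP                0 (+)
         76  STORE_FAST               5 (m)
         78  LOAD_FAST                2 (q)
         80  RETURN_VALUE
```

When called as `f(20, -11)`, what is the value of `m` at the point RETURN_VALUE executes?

11

LOAD_FAST a → push 20. Stack: [20]
LOAD_CONST → push 7. Stack: [20, 7]
BINARY_OP & → 20 & 7 = 4. Stack: [4]
LOAD_FAST a → push 20. Stack: [4, 20]
BINARY_OP % → 4 % 20 = 4. Stack: [4]
STORE_FAST q → q=4. Stack: []
LOAD_FAST_LOAD_FAST q,b → push 4,-11. Stack: [4, -11]
BINARY_OP * → 4 * -11 = -44. Stack: [-44]
STORE_FAST q → q=-44. Stack: []
LOAD_CONST → push 10. Stack: [10]
LOAD_FAST q → push -44. Stack: [10, -44]
BINARY_OP * → 10 * -44 = -440. Stack: [-440]
STORE_FAST w → w=-440. Stack: []
LOAD_FAST w → push -440. Stack: [-440]
LOAD_CONST → push 4. Stack: [-440, 4]
BINARY_OP ^ → -440 ^ 4 = -436. Stack: [-436]
LOAD_FAST_LOAD_FAST w,w → push -440,-440. Stack: [-436, -440, -440]
BINARY_OP % → -440 % -440 = 0. Stack: [-436, 0]
BINARY_OP * → -436 * 0 = 0. Stack: [0]
STORE_FAST q → q=0. Stack: []
LOAD_FAST_LOAD_FAST w,b → push -440,-11. Stack: [-440, -11]
BINARY_OP - → -440 - -11 = -429. Stack: [-429]
STORE_FAST n → n=-429. Stack: []
LOAD_FAST_LOAD_FAST n,w → push -429,-440. Stack: [-429, -440]
BINARY_OP - → -429 - -440 = 11. Stack: [11]
LOAD_FAST q → push 0. Stack: [11, 0]
BINARY_OP + → 11 + 0 = 11. Stack: [11]
STORE_FAST m → m=11. Stack: []
LOAD_FAST q → push 0. Stack: [0]
RETURN_VALUE → return 0.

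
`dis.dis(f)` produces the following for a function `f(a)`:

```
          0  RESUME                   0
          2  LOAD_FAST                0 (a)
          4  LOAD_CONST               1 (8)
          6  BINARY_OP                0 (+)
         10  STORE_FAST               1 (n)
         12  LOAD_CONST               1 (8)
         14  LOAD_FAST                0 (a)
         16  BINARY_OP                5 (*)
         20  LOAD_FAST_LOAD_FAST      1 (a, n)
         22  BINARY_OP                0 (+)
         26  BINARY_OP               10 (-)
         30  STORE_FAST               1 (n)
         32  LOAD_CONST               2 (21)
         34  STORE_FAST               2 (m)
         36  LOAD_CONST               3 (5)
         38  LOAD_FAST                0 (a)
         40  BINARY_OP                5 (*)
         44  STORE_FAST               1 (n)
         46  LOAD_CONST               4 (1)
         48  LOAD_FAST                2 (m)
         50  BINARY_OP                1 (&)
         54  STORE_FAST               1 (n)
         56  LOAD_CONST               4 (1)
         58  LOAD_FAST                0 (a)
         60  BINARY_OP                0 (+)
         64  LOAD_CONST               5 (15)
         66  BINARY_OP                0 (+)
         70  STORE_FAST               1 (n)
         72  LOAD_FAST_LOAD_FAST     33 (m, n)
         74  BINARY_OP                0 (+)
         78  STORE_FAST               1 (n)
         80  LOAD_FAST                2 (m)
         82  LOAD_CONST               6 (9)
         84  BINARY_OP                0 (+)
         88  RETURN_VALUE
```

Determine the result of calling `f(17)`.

LOAD_FAST a → push 17. Stack: [17]
LOAD_CONST → push 8. Stack: [17, 8]
BINARY_OP + → 17 + 8 = 25. Stack: [25]
STORE_FAST n → n=25. Stack: []
LOAD_CONST → push 8. Stack: [8]
LOAD_FAST a → push 17. Stack: [8, 17]
BINARY_OP * → 8 * 17 = 136. Stack: [136]
LOAD_FAST_LOAD_FAST a,n → push 17,25. Stack: [136, 17, 25]
BINARY_OP + → 17 + 25 = 42. Stack: [136, 42]
BINARY_OP - → 136 - 42 = 94. Stack: [94]
STORE_FAST n → n=94. Stack: []
LOAD_CONST → push 21. Stack: [21]
STORE_FAST m → m=21. Stack: []
LOAD_CONST → push 5. Stack: [5]
LOAD_FAST a → push 17. Stack: [5, 17]
BINARY_OP * → 5 * 17 = 85. Stack: [85]
STORE_FAST n → n=85. Stack: []
LOAD_CONST → push 1. Stack: [1]
LOAD_FAST m → push 21. Stack: [1, 21]
BINARY_OP & → 1 & 21 = 1. Stack: [1]
STORE_FAST n → n=1. Stack: []
LOAD_CONST → push 1. Stack: [1]
LOAD_FAST a → push 17. Stack: [1, 17]
BINARY_OP + → 1 + 17 = 18. Stack: [18]
LOAD_CONST → push 15. Stack: [18, 15]
BINARY_OP + → 18 + 15 = 33. Stack: [33]
STORE_FAST n → n=33. Stack: []
LOAD_FAST_LOAD_FAST m,n → push 21,33. Stack: [21, 33]
BINARY_OP + → 21 + 33 = 54. Stack: [54]
STORE_FAST n → n=54. Stack: []
LOAD_FAST m → push 21. Stack: [21]
LOAD_CONST → push 9. Stack: [21, 9]
BINARY_OP + → 21 + 9 = 30. Stack: [30]
RETURN_VALUE → return 30.

30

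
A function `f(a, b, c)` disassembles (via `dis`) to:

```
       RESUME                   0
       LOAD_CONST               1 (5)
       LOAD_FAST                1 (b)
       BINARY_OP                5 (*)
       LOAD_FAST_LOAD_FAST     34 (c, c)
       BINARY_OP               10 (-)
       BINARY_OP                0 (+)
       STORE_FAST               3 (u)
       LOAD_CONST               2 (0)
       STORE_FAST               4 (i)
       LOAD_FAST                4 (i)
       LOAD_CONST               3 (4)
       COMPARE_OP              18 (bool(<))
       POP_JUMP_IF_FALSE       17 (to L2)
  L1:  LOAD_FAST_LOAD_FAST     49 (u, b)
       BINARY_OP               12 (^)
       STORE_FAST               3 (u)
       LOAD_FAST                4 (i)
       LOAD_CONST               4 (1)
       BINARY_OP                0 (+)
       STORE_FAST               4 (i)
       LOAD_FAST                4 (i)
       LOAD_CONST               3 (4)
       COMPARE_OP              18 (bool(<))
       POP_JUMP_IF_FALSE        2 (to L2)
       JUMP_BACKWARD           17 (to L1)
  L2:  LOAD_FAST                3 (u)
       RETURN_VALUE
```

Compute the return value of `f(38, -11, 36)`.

-55

LOAD_CONST → push 5. Stack: [5]
LOAD_FAST b → push -11. Stack: [5, -11]
BINARY_OP * → 5 * -11 = -55. Stack: [-55]
LOAD_FAST_LOAD_FAST c,c → push 36,36. Stack: [-55, 36, 36]
BINARY_OP - → 36 - 36 = 0. Stack: [-55, 0]
BINARY_OP + → -55 + 0 = -55. Stack: [-55]
STORE_FAST u → u=-55. Stack: []
LOAD_CONST → push 0. Stack: [0]
STORE_FAST i → i=0. Stack: []
LOAD_FAST i → push 0. Stack: [0]
LOAD_CONST → push 4. Stack: [0, 4]
COMPARE_OP bool(<) → 0 vs 4 = True. Stack: [True]
POP_JUMP_IF_FALSE → pop True; no jump. Stack: []
LOAD_FAST_LOAD_FAST u,b → push -55,-11. Stack: [-55, -11]
BINARY_OP ^ → -55 ^ -11 = 60. Stack: [60]
STORE_FAST u → u=60. Stack: []
LOAD_FAST i → push 0. Stack: [0]
LOAD_CONST → push 1. Stack: [0, 1]
BINARY_OP + → 0 + 1 = 1. Stack: [1]
STORE_FAST i → i=1. Stack: []
LOAD_FAST i → push 1. Stack: [1]
LOAD_CONST → push 4. Stack: [1, 4]
COMPARE_OP bool(<) → 1 vs 4 = True. Stack: [True]
POP_JUMP_IF_FALSE → pop True; no jump. Stack: []
LOAD_FAST_LOAD_FAST u,b → push 60,-11. Stack: [60, -11]
BINARY_OP ^ → 60 ^ -11 = -55. Stack: [-55]
STORE_FAST u → u=-55. Stack: []
LOAD_FAST i → push 1. Stack: [1]
LOAD_CONST → push 1. Stack: [1, 1]
BINARY_OP + → 1 + 1 = 2. Stack: [2]
STORE_FAST i → i=2. Stack: []
LOAD_FAST i → push 2. Stack: [2]
LOAD_CONST → push 4. Stack: [2, 4]
COMPARE_OP bool(<) → 2 vs 4 = True. Stack: [True]
POP_JUMP_IF_FALSE → pop True; no jump. Stack: []
LOAD_FAST_LOAD_FAST u,b → push -55,-11. Stack: [-55, -11]
BINARY_OP ^ → -55 ^ -11 = 60. Stack: [60]
STORE_FAST u → u=60. Stack: []
LOAD_FAST i → push 2. Stack: [2]
LOAD_CONST → push 1. Stack: [2, 1]
BINARY_OP + → 2 + 1 = 3. Stack: [3]
STORE_FAST i → i=3. Stack: []
LOAD_FAST i → push 3. Stack: [3]
LOAD_CONST → push 4. Stack: [3, 4]
COMPARE_OP bool(<) → 3 vs 4 = True. Stack: [True]
POP_JUMP_IF_FALSE → pop True; no jump. Stack: []
LOAD_FAST_LOAD_FAST u,b → push 60,-11. Stack: [60, -11]
BINARY_OP ^ → 60 ^ -11 = -55. Stack: [-55]
STORE_FAST u → u=-55. Stack: []
LOAD_FAST i → push 3. Stack: [3]
LOAD_CONST → push 1. Stack: [3, 1]
BINARY_OP + → 3 + 1 = 4. Stack: [4]
STORE_FAST i → i=4. Stack: []
LOAD_FAST i → push 4. Stack: [4]
LOAD_CONST → push 4. Stack: [4, 4]
COMPARE_OP bool(<) → 4 vs 4 = False. Stack: [False]
POP_JUMP_IF_FALSE → pop False; jump. Stack: []
LOAD_FAST u → push -55. Stack: [-55]
RETURN_VALUE → return -55.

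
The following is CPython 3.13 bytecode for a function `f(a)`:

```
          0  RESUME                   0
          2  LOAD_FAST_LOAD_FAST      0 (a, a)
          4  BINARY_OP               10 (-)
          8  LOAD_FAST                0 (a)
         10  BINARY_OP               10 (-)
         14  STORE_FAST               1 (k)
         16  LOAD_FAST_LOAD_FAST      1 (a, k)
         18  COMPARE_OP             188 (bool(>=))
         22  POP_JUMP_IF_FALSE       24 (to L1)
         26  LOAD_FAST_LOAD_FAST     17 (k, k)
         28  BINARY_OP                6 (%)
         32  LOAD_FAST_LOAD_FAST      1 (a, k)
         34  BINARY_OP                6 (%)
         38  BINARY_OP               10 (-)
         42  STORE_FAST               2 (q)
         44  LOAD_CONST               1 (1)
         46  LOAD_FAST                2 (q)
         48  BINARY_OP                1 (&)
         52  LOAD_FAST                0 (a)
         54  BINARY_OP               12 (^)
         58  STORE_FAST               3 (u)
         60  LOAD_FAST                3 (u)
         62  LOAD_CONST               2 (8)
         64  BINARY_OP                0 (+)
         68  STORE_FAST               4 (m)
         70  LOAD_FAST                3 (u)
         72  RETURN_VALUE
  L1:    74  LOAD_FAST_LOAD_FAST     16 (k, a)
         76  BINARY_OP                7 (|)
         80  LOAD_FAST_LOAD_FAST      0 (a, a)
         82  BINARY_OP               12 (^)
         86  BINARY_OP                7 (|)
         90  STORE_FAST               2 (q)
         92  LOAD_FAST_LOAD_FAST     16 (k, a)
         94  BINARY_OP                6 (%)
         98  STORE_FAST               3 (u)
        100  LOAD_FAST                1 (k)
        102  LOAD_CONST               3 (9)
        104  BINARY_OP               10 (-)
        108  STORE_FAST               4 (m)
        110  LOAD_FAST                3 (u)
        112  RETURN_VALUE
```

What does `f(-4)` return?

0

LOAD_FAST_LOAD_FAST a,a → push -4,-4. Stack: [-4, -4]
BINARY_OP - → -4 - -4 = 0. Stack: [0]
LOAD_FAST a → push -4. Stack: [0, -4]
BINARY_OP - → 0 - -4 = 4. Stack: [4]
STORE_FAST k → k=4. Stack: []
LOAD_FAST_LOAD_FAST a,k → push -4,4. Stack: [-4, 4]
COMPARE_OP bool(>=) → -4 vs 4 = False. Stack: [False]
POP_JUMP_IF_FALSE → pop False; jump. Stack: []
LOAD_FAST_LOAD_FAST k,a → push 4,-4. Stack: [4, -4]
BINARY_OP | → 4 | -4 = -4. Stack: [-4]
LOAD_FAST_LOAD_FAST a,a → push -4,-4. Stack: [-4, -4, -4]
BINARY_OP ^ → -4 ^ -4 = 0. Stack: [-4, 0]
BINARY_OP | → -4 | 0 = -4. Stack: [-4]
STORE_FAST q → q=-4. Stack: []
LOAD_FAST_LOAD_FAST k,a → push 4,-4. Stack: [4, -4]
BINARY_OP % → 4 % -4 = 0. Stack: [0]
STORE_FAST u → u=0. Stack: []
LOAD_FAST k → push 4. Stack: [4]
LOAD_CONST → push 9. Stack: [4, 9]
BINARY_OP - → 4 - 9 = -5. Stack: [-5]
STORE_FAST m → m=-5. Stack: []
LOAD_FAST u → push 0. Stack: [0]
RETURN_VALUE → return 0.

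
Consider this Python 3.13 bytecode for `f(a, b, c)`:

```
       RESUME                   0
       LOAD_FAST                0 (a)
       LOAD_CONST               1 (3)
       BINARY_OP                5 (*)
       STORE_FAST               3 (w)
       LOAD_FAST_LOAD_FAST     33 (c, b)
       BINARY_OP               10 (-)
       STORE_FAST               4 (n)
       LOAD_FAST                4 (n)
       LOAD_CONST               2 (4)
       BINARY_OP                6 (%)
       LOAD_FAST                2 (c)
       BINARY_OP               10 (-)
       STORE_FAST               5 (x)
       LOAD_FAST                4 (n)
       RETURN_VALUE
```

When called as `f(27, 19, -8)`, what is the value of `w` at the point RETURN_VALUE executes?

LOAD_FAST a → push 27. Stack: [27]
LOAD_CONST → push 3. Stack: [27, 3]
BINARY_OP * → 27 * 3 = 81. Stack: [81]
STORE_FAST w → w=81. Stack: []
LOAD_FAST_LOAD_FAST c,b → push -8,19. Stack: [-8, 19]
BINARY_OP - → -8 - 19 = -27. Stack: [-27]
STORE_FAST n → n=-27. Stack: []
LOAD_FAST n → push -27. Stack: [-27]
LOAD_CONST → push 4. Stack: [-27, 4]
BINARY_OP % → -27 % 4 = 1. Stack: [1]
LOAD_FAST c → push -8. Stack: [1, -8]
BINARY_OP - → 1 - -8 = 9. Stack: [9]
STORE_FAST x → x=9. Stack: []
LOAD_FAST n → push -27. Stack: [-27]
RETURN_VALUE → return -27.

81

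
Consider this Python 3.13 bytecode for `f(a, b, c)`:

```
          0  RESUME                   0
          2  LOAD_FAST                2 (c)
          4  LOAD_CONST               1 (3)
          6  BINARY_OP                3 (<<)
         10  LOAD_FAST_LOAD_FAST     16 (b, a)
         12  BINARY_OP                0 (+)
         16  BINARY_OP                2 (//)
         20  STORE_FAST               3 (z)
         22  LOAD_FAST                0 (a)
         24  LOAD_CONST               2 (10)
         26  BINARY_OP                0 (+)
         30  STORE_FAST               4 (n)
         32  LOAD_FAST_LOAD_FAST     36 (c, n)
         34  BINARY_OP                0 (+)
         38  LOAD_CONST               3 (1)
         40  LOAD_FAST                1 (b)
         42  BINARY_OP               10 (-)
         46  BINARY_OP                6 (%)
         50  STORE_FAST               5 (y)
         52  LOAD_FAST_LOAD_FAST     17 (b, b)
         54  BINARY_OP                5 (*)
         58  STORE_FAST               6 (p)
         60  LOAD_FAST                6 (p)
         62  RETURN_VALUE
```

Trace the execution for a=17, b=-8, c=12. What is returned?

64

LOAD_FAST c → push 12. Stack: [12]
LOAD_CONST → push 3. Stack: [12, 3]
BINARY_OP << → 12 << 3 = 96. Stack: [96]
LOAD_FAST_LOAD_FAST b,a → push -8,17. Stack: [96, -8, 17]
BINARY_OP + → -8 + 17 = 9. Stack: [96, 9]
BINARY_OP // → 96 // 9 = 10. Stack: [10]
STORE_FAST z → z=10. Stack: []
LOAD_FAST a → push 17. Stack: [17]
LOAD_CONST → push 10. Stack: [17, 10]
BINARY_OP + → 17 + 10 = 27. Stack: [27]
STORE_FAST n → n=27. Stack: []
LOAD_FAST_LOAD_FAST c,n → push 12,27. Stack: [12, 27]
BINARY_OP + → 12 + 27 = 39. Stack: [39]
LOAD_CONST → push 1. Stack: [39, 1]
LOAD_FAST b → push -8. Stack: [39, 1, -8]
BINARY_OP - → 1 - -8 = 9. Stack: [39, 9]
BINARY_OP % → 39 % 9 = 3. Stack: [3]
STORE_FAST y → y=3. Stack: []
LOAD_FAST_LOAD_FAST b,b → push -8,-8. Stack: [-8, -8]
BINARY_OP * → -8 * -8 = 64. Stack: [64]
STORE_FAST p → p=64. Stack: []
LOAD_FAST p → push 64. Stack: [64]
RETURN_VALUE → return 64.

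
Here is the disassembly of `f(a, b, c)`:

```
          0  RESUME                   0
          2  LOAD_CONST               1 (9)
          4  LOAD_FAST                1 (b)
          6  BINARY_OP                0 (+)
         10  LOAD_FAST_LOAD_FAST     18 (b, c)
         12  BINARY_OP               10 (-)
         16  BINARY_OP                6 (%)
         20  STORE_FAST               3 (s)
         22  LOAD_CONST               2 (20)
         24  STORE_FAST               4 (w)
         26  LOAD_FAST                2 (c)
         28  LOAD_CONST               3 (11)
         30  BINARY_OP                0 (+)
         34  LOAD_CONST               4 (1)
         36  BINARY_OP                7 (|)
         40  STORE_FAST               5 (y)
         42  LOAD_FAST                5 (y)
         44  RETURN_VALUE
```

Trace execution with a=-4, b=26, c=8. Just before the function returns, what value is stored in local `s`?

17

LOAD_CONST → push 9. Stack: [9]
LOAD_FAST b → push 26. Stack: [9, 26]
BINARY_OP + → 9 + 26 = 35. Stack: [35]
LOAD_FAST_LOAD_FAST b,c → push 26,8. Stack: [35, 26, 8]
BINARY_OP - → 26 - 8 = 18. Stack: [35, 18]
BINARY_OP % → 35 % 18 = 17. Stack: [17]
STORE_FAST s → s=17. Stack: []
LOAD_CONST → push 20. Stack: [20]
STORE_FAST w → w=20. Stack: []
LOAD_FAST c → push 8. Stack: [8]
LOAD_CONST → push 11. Stack: [8, 11]
BINARY_OP + → 8 + 11 = 19. Stack: [19]
LOAD_CONST → push 1. Stack: [19, 1]
BINARY_OP | → 19 | 1 = 19. Stack: [19]
STORE_FAST y → y=19. Stack: []
LOAD_FAST y → push 19. Stack: [19]
RETURN_VALUE → return 19.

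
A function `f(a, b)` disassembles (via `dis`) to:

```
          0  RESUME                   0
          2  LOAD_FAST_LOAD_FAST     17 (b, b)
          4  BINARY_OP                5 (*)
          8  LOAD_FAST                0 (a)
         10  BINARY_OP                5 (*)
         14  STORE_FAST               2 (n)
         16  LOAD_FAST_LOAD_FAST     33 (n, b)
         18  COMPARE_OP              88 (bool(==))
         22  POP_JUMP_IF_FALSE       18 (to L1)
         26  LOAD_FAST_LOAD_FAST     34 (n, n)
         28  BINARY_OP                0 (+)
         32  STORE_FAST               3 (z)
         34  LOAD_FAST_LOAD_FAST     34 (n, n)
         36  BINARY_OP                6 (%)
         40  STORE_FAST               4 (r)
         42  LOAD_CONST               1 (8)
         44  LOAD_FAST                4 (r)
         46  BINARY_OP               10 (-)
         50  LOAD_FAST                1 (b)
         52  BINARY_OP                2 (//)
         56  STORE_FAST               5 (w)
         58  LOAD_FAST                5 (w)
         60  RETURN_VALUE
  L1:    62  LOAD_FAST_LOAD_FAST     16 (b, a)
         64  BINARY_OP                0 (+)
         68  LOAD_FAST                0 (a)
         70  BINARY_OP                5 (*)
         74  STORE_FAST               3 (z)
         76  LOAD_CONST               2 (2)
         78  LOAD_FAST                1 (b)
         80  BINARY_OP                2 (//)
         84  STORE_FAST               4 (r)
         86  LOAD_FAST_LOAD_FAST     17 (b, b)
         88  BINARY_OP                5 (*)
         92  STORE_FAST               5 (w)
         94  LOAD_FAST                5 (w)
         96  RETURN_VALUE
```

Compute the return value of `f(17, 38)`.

LOAD_FAST_LOAD_FAST b,b → push 38,38. Stack: [38, 38]
BINARY_OP * → 38 * 38 = 1444. Stack: [1444]
LOAD_FAST a → push 17. Stack: [1444, 17]
BINARY_OP * → 1444 * 17 = 24548. Stack: [24548]
STORE_FAST n → n=24548. Stack: []
LOAD_FAST_LOAD_FAST n,b → push 24548,38. Stack: [24548, 38]
COMPARE_OP bool(==) → 24548 vs 38 = False. Stack: [False]
POP_JUMP_IF_FALSE → pop False; jump. Stack: []
LOAD_FAST_LOAD_FAST b,a → push 38,17. Stack: [38, 17]
BINARY_OP + → 38 + 17 = 55. Stack: [55]
LOAD_FAST a → push 17. Stack: [55, 17]
BINARY_OP * → 55 * 17 = 935. Stack: [935]
STORE_FAST z → z=935. Stack: []
LOAD_CONST → push 2. Stack: [2]
LOAD_FAST b → push 38. Stack: [2, 38]
BINARY_OP // → 2 // 38 = 0. Stack: [0]
STORE_FAST r → r=0. Stack: []
LOAD_FAST_LOAD_FAST b,b → push 38,38. Stack: [38, 38]
BINARY_OP * → 38 * 38 = 1444. Stack: [1444]
STORE_FAST w → w=1444. Stack: []
LOAD_FAST w → push 1444. Stack: [1444]
RETURN_VALUE → return 1444.

1444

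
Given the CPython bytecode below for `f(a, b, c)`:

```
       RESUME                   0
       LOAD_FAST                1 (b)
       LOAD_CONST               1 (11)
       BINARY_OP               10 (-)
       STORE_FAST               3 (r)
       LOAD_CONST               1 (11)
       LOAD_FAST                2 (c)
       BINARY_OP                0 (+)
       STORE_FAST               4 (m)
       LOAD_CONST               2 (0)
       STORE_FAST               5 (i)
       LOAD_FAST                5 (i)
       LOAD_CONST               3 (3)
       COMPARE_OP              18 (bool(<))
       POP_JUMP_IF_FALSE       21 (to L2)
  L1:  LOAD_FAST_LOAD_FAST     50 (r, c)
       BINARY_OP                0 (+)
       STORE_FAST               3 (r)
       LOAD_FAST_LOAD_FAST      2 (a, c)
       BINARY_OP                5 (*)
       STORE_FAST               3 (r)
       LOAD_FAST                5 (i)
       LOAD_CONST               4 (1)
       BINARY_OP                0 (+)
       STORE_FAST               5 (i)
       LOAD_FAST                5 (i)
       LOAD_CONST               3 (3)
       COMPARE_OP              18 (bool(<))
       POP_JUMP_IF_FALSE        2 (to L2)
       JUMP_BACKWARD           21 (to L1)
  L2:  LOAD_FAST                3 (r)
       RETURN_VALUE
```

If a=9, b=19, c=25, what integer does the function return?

225

LOAD_FAST b → push 19. Stack: [19]
LOAD_CONST → push 11. Stack: [19, 11]
BINARY_OP - → 19 - 11 = 8. Stack: [8]
STORE_FAST r → r=8. Stack: []
LOAD_CONST → push 11. Stack: [11]
LOAD_FAST c → push 25. Stack: [11, 25]
BINARY_OP + → 11 + 25 = 36. Stack: [36]
STORE_FAST m → m=36. Stack: []
LOAD_CONST → push 0. Stack: [0]
STORE_FAST i → i=0. Stack: []
LOAD_FAST i → push 0. Stack: [0]
LOAD_CONST → push 3. Stack: [0, 3]
COMPARE_OP bool(<) → 0 vs 3 = True. Stack: [True]
POP_JUMP_IF_FALSE → pop True; no jump. Stack: []
LOAD_FAST_LOAD_FAST r,c → push 8,25. Stack: [8, 25]
BINARY_OP + → 8 + 25 = 33. Stack: [33]
STORE_FAST r → r=33. Stack: []
LOAD_FAST_LOAD_FAST a,c → push 9,25. Stack: [9, 25]
BINARY_OP * → 9 * 25 = 225. Stack: [225]
STORE_FAST r → r=225. Stack: []
LOAD_FAST i → push 0. Stack: [0]
LOAD_CONST → push 1. Stack: [0, 1]
BINARY_OP + → 0 + 1 = 1. Stack: [1]
STORE_FAST i → i=1. Stack: []
LOAD_FAST i → push 1. Stack: [1]
LOAD_CONST → push 3. Stack: [1, 3]
COMPARE_OP bool(<) → 1 vs 3 = True. Stack: [True]
POP_JUMP_IF_FALSE → pop True; no jump. Stack: []
LOAD_FAST_LOAD_FAST r,c → push 225,25. Stack: [225, 25]
BINARY_OP + → 225 + 25 = 250. Stack: [250]
STORE_FAST r → r=250. Stack: []
LOAD_FAST_LOAD_FAST a,c → push 9,25. Stack: [9, 25]
BINARY_OP * → 9 * 25 = 225. Stack: [225]
STORE_FAST r → r=225. Stack: []
LOAD_FAST i → push 1. Stack: [1]
LOAD_CONST → push 1. Stack: [1, 1]
BINARY_OP + → 1 + 1 = 2. Stack: [2]
STORE_FAST i → i=2. Stack: []
LOAD_FAST i → push 2. Stack: [2]
LOAD_CONST → push 3. Stack: [2, 3]
COMPARE_OP bool(<) → 2 vs 3 = True. Stack: [True]
POP_JUMP_IF_FALSE → pop True; no jump. Stack: []
LOAD_FAST_LOAD_FAST r,c → push 225,25. Stack: [225, 25]
BINARY_OP + → 225 + 25 = 250. Stack: [250]
STORE_FAST r → r=250. Stack: []
LOAD_FAST_LOAD_FAST a,c → push 9,25. Stack: [9, 25]
BINARY_OP * → 9 * 25 = 225. Stack: [225]
STORE_FAST r → r=225. Stack: []
LOAD_FAST i → push 2. Stack: [2]
LOAD_CONST → push 1. Stack: [2, 1]
BINARY_OP + → 2 + 1 = 3. Stack: [3]
STORE_FAST i → i=3. Stack: []
LOAD_FAST i → push 3. Stack: [3]
LOAD_CONST → push 3. Stack: [3, 3]
COMPARE_OP bool(<) → 3 vs 3 = False. Stack: [False]
POP_JUMP_IF_FALSE → pop False; jump. Stack: []
LOAD_FAST r → push 225. Stack: [225]
RETURN_VALUE → return 225.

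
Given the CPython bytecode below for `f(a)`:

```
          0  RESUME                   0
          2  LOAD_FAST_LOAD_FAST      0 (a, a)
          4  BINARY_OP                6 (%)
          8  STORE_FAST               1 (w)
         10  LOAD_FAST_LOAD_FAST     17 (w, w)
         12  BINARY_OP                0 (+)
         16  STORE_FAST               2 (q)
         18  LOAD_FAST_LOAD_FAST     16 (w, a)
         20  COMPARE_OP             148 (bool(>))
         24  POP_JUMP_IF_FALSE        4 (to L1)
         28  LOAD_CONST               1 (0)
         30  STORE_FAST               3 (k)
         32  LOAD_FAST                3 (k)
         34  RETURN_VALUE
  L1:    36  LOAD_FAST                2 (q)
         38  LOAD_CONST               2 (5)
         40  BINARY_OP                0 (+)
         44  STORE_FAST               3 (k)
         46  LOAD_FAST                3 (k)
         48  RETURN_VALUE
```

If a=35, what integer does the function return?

LOAD_FAST_LOAD_FAST a,a → push 35,35. Stack: [35, 35]
BINARY_OP % → 35 % 35 = 0. Stack: [0]
STORE_FAST w → w=0. Stack: []
LOAD_FAST_LOAD_FAST w,w → push 0,0. Stack: [0, 0]
BINARY_OP + → 0 + 0 = 0. Stack: [0]
STORE_FAST q → q=0. Stack: []
LOAD_FAST_LOAD_FAST w,a → push 0,35. Stack: [0, 35]
COMPARE_OP bool(>) → 0 vs 35 = False. Stack: [False]
POP_JUMP_IF_FALSE → pop False; jump. Stack: []
LOAD_FAST q → push 0. Stack: [0]
LOAD_CONST → push 5. Stack: [0, 5]
BINARY_OP + → 0 + 5 = 5. Stack: [5]
STORE_FAST k → k=5. Stack: []
LOAD_FAST k → push 5. Stack: [5]
RETURN_VALUE → return 5.

5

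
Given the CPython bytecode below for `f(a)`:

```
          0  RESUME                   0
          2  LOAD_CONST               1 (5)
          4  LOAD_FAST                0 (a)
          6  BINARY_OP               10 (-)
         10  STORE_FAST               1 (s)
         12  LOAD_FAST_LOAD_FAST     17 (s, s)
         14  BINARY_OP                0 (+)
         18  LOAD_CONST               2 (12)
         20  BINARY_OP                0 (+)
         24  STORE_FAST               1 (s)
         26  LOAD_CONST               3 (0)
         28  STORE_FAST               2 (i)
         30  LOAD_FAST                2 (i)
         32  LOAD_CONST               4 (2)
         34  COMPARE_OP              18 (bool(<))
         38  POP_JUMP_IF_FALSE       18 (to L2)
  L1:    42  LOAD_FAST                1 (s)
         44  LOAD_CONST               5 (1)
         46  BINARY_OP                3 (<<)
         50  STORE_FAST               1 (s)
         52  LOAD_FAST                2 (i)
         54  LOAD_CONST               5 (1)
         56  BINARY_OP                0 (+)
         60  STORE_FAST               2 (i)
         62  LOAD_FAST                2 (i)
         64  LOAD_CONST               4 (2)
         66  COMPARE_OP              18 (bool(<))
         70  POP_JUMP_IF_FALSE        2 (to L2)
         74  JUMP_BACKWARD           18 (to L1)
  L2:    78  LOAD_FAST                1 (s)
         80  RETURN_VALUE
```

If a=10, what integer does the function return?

8

LOAD_CONST → push 5. Stack: [5]
LOAD_FAST a → push 10. Stack: [5, 10]
BINARY_OP - → 5 - 10 = -5. Stack: [-5]
STORE_FAST s → s=-5. Stack: []
LOAD_FAST_LOAD_FAST s,s → push -5,-5. Stack: [-5, -5]
BINARY_OP + → -5 + -5 = -10. Stack: [-10]
LOAD_CONST → push 12. Stack: [-10, 12]
BINARY_OP + → -10 + 12 = 2. Stack: [2]
STORE_FAST s → s=2. Stack: []
LOAD_CONST → push 0. Stack: [0]
STORE_FAST i → i=0. Stack: []
LOAD_FAST i → push 0. Stack: [0]
LOAD_CONST → push 2. Stack: [0, 2]
COMPARE_OP bool(<) → 0 vs 2 = True. Stack: [True]
POP_JUMP_IF_FALSE → pop True; no jump. Stack: []
LOAD_FAST s → push 2. Stack: [2]
LOAD_CONST → push 1. Stack: [2, 1]
BINARY_OP << → 2 << 1 = 4. Stack: [4]
STORE_FAST s → s=4. Stack: []
LOAD_FAST i → push 0. Stack: [0]
LOAD_CONST → push 1. Stack: [0, 1]
BINARY_OP + → 0 + 1 = 1. Stack: [1]
STORE_FAST i → i=1. Stack: []
LOAD_FAST i → push 1. Stack: [1]
LOAD_CONST → push 2. Stack: [1, 2]
COMPARE_OP bool(<) → 1 vs 2 = True. Stack: [True]
POP_JUMP_IF_FALSE → pop True; no jump. Stack: []
LOAD_FAST s → push 4. Stack: [4]
LOAD_CONST → push 1. Stack: [4, 1]
BINARY_OP << → 4 << 1 = 8. Stack: [8]
STORE_FAST s → s=8. Stack: []
LOAD_FAST i → push 1. Stack: [1]
LOAD_CONST → push 1. Stack: [1, 1]
BINARY_OP + → 1 + 1 = 2. Stack: [2]
STORE_FAST i → i=2. Stack: []
LOAD_FAST i → push 2. Stack: [2]
LOAD_CONST → push 2. Stack: [2, 2]
COMPARE_OP bool(<) → 2 vs 2 = False. Stack: [False]
POP_JUMP_IF_FALSE → pop False; jump. Stack: []
LOAD_FAST s → push 8. Stack: [8]
RETURN_VALUE → return 8.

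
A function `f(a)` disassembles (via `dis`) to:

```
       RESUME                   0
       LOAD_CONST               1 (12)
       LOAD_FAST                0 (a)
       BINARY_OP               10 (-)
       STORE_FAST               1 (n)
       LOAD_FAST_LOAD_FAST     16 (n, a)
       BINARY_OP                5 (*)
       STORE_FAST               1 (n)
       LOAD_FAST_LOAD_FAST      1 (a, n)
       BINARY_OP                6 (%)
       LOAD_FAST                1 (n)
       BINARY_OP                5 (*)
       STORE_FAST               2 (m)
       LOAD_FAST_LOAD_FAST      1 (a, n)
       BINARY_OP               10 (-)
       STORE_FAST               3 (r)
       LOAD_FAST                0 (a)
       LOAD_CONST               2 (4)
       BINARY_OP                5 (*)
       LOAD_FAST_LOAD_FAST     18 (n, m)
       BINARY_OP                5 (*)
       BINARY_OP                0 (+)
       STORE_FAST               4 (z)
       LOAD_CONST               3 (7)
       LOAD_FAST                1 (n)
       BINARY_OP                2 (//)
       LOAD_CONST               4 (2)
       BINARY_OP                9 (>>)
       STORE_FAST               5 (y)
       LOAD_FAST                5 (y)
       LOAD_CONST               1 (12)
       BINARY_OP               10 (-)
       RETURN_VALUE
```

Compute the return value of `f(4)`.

-12

LOAD_CONST → push 12. Stack: [12]
LOAD_FAST a → push 4. Stack: [12, 4]
BINARY_OP - → 12 - 4 = 8. Stack: [8]
STORE_FAST n → n=8. Stack: []
LOAD_FAST_LOAD_FAST n,a → push 8,4. Stack: [8, 4]
BINARY_OP * → 8 * 4 = 32. Stack: [32]
STORE_FAST n → n=32. Stack: []
LOAD_FAST_LOAD_FAST a,n → push 4,32. Stack: [4, 32]
BINARY_OP % → 4 % 32 = 4. Stack: [4]
LOAD_FAST n → push 32. Stack: [4, 32]
BINARY_OP * → 4 * 32 = 128. Stack: [128]
STORE_FAST m → m=128. Stack: []
LOAD_FAST_LOAD_FAST a,n → push 4,32. Stack: [4, 32]
BINARY_OP - → 4 - 32 = -28. Stack: [-28]
STORE_FAST r → r=-28. Stack: []
LOAD_FAST a → push 4. Stack: [4]
LOAD_CONST → push 4. Stack: [4, 4]
BINARY_OP * → 4 * 4 = 16. Stack: [16]
LOAD_FAST_LOAD_FAST n,m → push 32,128. Stack: [16, 32, 128]
BINARY_OP * → 32 * 128 = 4096. Stack: [16, 4096]
BINARY_OP + → 16 + 4096 = 4112. Stack: [4112]
STORE_FAST z → z=4112. Stack: []
LOAD_CONST → push 7. Stack: [7]
LOAD_FAST n → push 32. Stack: [7, 32]
BINARY_OP // → 7 // 32 = 0. Stack: [0]
LOAD_CONST → push 2. Stack: [0, 2]
BINARY_OP >> → 0 >> 2 = 0. Stack: [0]
STORE_FAST y → y=0. Stack: []
LOAD_FAST y → push 0. Stack: [0]
LOAD_CONST → push 12. Stack: [0, 12]
BINARY_OP - → 0 - 12 = -12. Stack: [-12]
RETURN_VALUE → return -12.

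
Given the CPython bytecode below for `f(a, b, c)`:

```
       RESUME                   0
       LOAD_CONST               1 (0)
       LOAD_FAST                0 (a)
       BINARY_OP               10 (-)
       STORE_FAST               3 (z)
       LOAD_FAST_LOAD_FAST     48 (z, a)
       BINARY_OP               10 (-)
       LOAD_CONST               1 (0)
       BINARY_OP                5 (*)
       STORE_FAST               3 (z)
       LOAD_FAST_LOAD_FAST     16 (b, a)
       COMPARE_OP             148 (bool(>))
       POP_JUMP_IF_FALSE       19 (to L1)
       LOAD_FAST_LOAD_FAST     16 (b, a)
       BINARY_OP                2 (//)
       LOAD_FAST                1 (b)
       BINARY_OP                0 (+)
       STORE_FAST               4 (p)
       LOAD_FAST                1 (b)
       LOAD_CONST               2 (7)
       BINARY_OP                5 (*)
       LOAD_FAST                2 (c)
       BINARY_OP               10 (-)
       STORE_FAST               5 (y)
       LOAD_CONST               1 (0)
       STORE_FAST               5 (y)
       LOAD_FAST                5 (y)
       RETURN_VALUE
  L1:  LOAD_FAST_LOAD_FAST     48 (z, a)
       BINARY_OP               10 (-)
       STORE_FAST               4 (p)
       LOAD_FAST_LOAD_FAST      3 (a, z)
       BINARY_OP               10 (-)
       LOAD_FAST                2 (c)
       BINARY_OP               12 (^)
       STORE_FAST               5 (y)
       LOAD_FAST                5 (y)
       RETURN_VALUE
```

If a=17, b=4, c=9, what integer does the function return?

LOAD_CONST → push 0. Stack: [0]
LOAD_FAST a → push 17. Stack: [0, 17]
BINARY_OP - → 0 - 17 = -17. Stack: [-17]
STORE_FAST z → z=-17. Stack: []
LOAD_FAST_LOAD_FAST z,a → push -17,17. Stack: [-17, 17]
BINARY_OP - → -17 - 17 = -34. Stack: [-34]
LOAD_CONST → push 0. Stack: [-34, 0]
BINARY_OP * → -34 * 0 = 0. Stack: [0]
STORE_FAST z → z=0. Stack: []
LOAD_FAST_LOAD_FAST b,a → push 4,17. Stack: [4, 17]
COMPARE_OP bool(>) → 4 vs 17 = False. Stack: [False]
POP_JUMP_IF_FALSE → pop False; jump. Stack: []
LOAD_FAST_LOAD_FAST z,a → push 0,17. Stack: [0, 17]
BINARY_OP - → 0 - 17 = -17. Stack: [-17]
STORE_FAST p → p=-17. Stack: []
LOAD_FAST_LOAD_FAST a,z → push 17,0. Stack: [17, 0]
BINARY_OP - → 17 - 0 = 17. Stack: [17]
LOAD_FAST c → push 9. Stack: [17, 9]
BINARY_OP ^ → 17 ^ 9 = 24. Stack: [24]
STORE_FAST y → y=24. Stack: []
LOAD_FAST y → push 24. Stack: [24]
RETURN_VALUE → return 24.

24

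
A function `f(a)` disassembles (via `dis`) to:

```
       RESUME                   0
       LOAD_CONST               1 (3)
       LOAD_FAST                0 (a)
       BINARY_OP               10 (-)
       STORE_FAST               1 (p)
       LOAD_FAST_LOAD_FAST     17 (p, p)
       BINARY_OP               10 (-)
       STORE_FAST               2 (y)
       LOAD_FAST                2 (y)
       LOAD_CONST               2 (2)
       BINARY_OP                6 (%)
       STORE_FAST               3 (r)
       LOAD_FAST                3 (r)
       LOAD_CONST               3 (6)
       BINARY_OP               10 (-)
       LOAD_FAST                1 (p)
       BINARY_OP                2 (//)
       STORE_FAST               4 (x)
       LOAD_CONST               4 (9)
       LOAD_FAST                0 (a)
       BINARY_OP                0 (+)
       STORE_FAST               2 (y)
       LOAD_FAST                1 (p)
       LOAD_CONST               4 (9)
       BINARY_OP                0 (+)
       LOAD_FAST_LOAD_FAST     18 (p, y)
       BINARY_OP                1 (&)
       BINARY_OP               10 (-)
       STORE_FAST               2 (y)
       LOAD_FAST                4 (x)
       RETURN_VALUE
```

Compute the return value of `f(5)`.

LOAD_CONST → push 3. Stack: [3]
LOAD_FAST a → push 5. Stack: [3, 5]
BINARY_OP - → 3 - 5 = -2. Stack: [-2]
STORE_FAST p → p=-2. Stack: []
LOAD_FAST_LOAD_FAST p,p → push -2,-2. Stack: [-2, -2]
BINARY_OP - → -2 - -2 = 0. Stack: [0]
STORE_FAST y → y=0. Stack: []
LOAD_FAST y → push 0. Stack: [0]
LOAD_CONST → push 2. Stack: [0, 2]
BINARY_OP % → 0 % 2 = 0. Stack: [0]
STORE_FAST r → r=0. Stack: []
LOAD_FAST r → push 0. Stack: [0]
LOAD_CONST → push 6. Stack: [0, 6]
BINARY_OP - → 0 - 6 = -6. Stack: [-6]
LOAD_FAST p → push -2. Stack: [-6, -2]
BINARY_OP // → -6 // -2 = 3. Stack: [3]
STORE_FAST x → x=3. Stack: []
LOAD_CONST → push 9. Stack: [9]
LOAD_FAST a → push 5. Stack: [9, 5]
BINARY_OP + → 9 + 5 = 14. Stack: [14]
STORE_FAST y → y=14. Stack: []
LOAD_FAST p → push -2. Stack: [-2]
LOAD_CONST → push 9. Stack: [-2, 9]
BINARY_OP + → -2 + 9 = 7. Stack: [7]
LOAD_FAST_LOAD_FAST p,y → push -2,14. Stack: [7, -2, 14]
BINARY_OP & → -2 & 14 = 14. Stack: [7, 14]
BINARY_OP - → 7 - 14 = -7. Stack: [-7]
STORE_FAST y → y=-7. Stack: []
LOAD_FAST x → push 3. Stack: [3]
RETURN_VALUE → return 3.

3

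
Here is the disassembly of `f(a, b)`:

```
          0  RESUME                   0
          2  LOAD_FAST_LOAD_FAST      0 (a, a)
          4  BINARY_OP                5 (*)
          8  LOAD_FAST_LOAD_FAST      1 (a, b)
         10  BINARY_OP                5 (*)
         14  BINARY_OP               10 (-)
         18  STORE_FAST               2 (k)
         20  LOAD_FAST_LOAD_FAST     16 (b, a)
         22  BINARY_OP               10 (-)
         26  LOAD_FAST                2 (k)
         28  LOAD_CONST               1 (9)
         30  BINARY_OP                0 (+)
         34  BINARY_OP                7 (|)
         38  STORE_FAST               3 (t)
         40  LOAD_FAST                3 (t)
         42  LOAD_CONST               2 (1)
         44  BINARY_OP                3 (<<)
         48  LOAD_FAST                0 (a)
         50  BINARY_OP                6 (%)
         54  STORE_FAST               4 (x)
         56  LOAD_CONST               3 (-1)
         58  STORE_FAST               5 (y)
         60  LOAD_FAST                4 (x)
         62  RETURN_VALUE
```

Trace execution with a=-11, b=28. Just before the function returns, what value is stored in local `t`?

LOAD_FAST_LOAD_FAST a,a → push -11,-11. Stack: [-11, -11]
BINARY_OP * → -11 * -11 = 121. Stack: [121]
LOAD_FAST_LOAD_FAST a,b → push -11,28. Stack: [121, -11, 28]
BINARY_OP * → -11 * 28 = -308. Stack: [121, -308]
BINARY_OP - → 121 - -308 = 429. Stack: [429]
STORE_FAST k → k=429. Stack: []
LOAD_FAST_LOAD_FAST b,a → push 28,-11. Stack: [28, -11]
BINARY_OP - → 28 - -11 = 39. Stack: [39]
LOAD_FAST k → push 429. Stack: [39, 429]
LOAD_CONST → push 9. Stack: [39, 429, 9]
BINARY_OP + → 429 + 9 = 438. Stack: [39, 438]
BINARY_OP | → 39 | 438 = 439. Stack: [439]
STORE_FAST t → t=439. Stack: []
LOAD_FAST t → push 439. Stack: [439]
LOAD_CONST → push 1. Stack: [439, 1]
BINARY_OP << → 439 << 1 = 878. Stack: [878]
LOAD_FAST a → push -11. Stack: [878, -11]
BINARY_OP % → 878 % -11 = -2. Stack: [-2]
STORE_FAST x → x=-2. Stack: []
LOAD_CONST → push -1. Stack: [-1]
STORE_FAST y → y=-1. Stack: []
LOAD_FAST x → push -2. Stack: [-2]
RETURN_VALUE → return -2.

439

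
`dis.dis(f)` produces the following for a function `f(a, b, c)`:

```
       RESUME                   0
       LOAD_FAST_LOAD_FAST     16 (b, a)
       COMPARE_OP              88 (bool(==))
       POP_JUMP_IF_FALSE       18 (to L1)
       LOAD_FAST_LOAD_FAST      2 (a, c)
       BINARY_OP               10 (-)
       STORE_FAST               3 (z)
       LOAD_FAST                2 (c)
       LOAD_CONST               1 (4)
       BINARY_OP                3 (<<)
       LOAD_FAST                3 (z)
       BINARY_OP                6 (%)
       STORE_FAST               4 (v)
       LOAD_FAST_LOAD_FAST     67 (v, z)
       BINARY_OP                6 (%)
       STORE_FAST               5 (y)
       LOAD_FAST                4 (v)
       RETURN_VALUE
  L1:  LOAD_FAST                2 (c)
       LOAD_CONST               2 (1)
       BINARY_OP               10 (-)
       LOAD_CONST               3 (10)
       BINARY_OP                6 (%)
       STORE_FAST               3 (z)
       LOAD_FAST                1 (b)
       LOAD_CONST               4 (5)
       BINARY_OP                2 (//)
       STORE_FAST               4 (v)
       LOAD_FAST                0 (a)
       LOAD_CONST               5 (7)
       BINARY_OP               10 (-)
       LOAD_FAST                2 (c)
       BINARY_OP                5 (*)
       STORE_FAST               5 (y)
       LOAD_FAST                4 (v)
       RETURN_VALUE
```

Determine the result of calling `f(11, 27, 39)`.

5

LOAD_FAST_LOAD_FAST b,a → push 27,11. Stack: [27, 11]
COMPARE_OP bool(==) → 27 vs 11 = False. Stack: [False]
POP_JUMP_IF_FALSE → pop False; jump. Stack: []
LOAD_FAST c → push 39. Stack: [39]
LOAD_CONST → push 1. Stack: [39, 1]
BINARY_OP - → 39 - 1 = 38. Stack: [38]
LOAD_CONST → push 10. Stack: [38, 10]
BINARY_OP % → 38 % 10 = 8. Stack: [8]
STORE_FAST z → z=8. Stack: []
LOAD_FAST b → push 27. Stack: [27]
LOAD_CONST → push 5. Stack: [27, 5]
BINARY_OP // → 27 // 5 = 5. Stack: [5]
STORE_FAST v → v=5. Stack: []
LOAD_FAST a → push 11. Stack: [11]
LOAD_CONST → push 7. Stack: [11, 7]
BINARY_OP - → 11 - 7 = 4. Stack: [4]
LOAD_FAST c → push 39. Stack: [4, 39]
BINARY_OP * → 4 * 39 = 156. Stack: [156]
STORE_FAST y → y=156. Stack: []
LOAD_FAST v → push 5. Stack: [5]
RETURN_VALUE → return 5.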